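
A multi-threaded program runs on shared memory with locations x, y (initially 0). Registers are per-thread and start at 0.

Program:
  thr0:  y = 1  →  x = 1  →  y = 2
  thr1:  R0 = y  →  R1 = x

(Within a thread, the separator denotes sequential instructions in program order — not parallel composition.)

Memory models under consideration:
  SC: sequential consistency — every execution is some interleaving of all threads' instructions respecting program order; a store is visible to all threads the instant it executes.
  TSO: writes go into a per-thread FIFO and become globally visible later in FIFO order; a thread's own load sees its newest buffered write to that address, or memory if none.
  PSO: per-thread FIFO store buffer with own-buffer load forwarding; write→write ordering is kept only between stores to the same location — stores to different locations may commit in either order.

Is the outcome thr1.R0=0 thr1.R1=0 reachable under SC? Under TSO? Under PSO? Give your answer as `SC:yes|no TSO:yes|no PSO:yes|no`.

SC:yes TSO:yes PSO:yes

outcome vector order: (thr1.R0,thr1.R1)
SC (5): 00; 01; 10; 11; 21
TSO (5): 00; 01; 10; 11; 21
PSO (6): 00; 01; 10; 11; 20; 21
target 00 ∈ {SC,TSO,PSO}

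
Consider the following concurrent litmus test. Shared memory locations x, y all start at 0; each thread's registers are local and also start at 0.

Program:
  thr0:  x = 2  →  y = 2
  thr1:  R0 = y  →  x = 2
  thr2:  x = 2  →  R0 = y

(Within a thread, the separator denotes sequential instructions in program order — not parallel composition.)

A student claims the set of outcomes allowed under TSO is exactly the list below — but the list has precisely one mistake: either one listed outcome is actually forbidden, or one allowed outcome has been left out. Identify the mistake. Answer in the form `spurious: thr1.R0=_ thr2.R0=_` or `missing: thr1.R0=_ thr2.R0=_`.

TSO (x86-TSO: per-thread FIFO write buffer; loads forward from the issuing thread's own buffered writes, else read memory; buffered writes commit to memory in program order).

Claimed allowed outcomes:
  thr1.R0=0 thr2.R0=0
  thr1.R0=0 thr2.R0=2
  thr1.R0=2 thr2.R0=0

missing: thr1.R0=2 thr2.R0=2

outcome vector order: (thr1.R0,thr2.R0)
under TSO → <0 0>; <0 2>; <2 0>; <2 2>
TSO∖claimed = {<2 2>}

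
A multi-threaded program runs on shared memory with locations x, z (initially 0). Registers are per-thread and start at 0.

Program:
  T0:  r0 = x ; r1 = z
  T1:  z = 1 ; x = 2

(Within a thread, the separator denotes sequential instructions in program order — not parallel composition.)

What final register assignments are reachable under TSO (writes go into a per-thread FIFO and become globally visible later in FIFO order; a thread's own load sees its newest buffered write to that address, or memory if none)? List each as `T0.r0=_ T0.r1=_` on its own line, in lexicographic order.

outcome vector order: (T0.r0,T0.r1)
|TSO outcomes| = 3

T0.r0=0 T0.r1=0
T0.r0=0 T0.r1=1
T0.r0=2 T0.r1=1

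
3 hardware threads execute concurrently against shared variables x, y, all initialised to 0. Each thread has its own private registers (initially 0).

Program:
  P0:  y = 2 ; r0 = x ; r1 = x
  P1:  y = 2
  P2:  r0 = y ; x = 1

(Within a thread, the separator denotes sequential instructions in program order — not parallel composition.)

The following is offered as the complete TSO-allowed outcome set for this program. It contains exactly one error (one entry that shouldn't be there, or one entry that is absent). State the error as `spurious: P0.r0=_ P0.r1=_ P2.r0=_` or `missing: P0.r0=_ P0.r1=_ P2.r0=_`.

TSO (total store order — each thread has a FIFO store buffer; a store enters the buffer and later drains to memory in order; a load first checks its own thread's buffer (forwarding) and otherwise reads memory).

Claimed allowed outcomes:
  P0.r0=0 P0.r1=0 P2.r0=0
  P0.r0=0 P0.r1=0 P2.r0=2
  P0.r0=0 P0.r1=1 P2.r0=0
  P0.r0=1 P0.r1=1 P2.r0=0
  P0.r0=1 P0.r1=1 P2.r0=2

outcome vector order: (P0.r0,P0.r1,P2.r0)
TSO (6): 000; 002; 010; 012; 110; 112
TSO∖claimed = {012}

missing: P0.r0=0 P0.r1=1 P2.r0=2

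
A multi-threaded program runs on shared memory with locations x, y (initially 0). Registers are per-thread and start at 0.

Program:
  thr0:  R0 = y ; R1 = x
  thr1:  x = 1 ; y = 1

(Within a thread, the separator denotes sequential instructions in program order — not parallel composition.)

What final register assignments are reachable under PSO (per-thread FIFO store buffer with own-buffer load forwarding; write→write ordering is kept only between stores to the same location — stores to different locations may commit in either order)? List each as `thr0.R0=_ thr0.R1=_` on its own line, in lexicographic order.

outcome vector order: (thr0.R0,thr0.R1)
|PSO outcomes| = 4

thr0.R0=0 thr0.R1=0
thr0.R0=0 thr0.R1=1
thr0.R0=1 thr0.R1=0
thr0.R0=1 thr0.R1=1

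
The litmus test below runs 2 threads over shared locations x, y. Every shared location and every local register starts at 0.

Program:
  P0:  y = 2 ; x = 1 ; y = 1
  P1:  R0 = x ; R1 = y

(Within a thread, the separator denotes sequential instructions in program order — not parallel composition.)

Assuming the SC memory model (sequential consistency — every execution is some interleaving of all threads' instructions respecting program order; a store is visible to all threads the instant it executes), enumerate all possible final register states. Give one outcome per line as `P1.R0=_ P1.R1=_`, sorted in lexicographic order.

outcome vector order: (P1.R0,P1.R1)
|SC outcomes| = 5

P1.R0=0 P1.R1=0
P1.R0=0 P1.R1=1
P1.R0=0 P1.R1=2
P1.R0=1 P1.R1=1
P1.R0=1 P1.R1=2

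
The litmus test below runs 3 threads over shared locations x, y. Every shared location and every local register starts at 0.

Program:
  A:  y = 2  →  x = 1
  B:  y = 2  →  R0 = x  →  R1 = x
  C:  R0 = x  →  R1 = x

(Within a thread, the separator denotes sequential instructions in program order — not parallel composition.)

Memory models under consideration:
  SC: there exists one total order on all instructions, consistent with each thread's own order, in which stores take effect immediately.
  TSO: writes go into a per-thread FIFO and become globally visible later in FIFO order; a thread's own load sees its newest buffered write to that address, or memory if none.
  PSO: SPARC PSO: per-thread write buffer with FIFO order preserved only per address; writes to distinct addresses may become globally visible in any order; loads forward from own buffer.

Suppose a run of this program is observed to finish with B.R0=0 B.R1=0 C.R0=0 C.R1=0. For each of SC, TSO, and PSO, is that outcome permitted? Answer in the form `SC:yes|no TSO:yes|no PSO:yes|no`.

outcome vector order: (B.R0,B.R1,C.R0,C.R1)
[SC] allowed = {<0 0 0 0>; <0 0 0 1>; <0 0 1 1>; <0 1 0 0>; <0 1 0 1>; <0 1 1 1>; <1 1 0 0>; <1 1 0 1>; <1 1 1 1>}
[TSO] allowed = {<0 0 0 0>; <0 0 0 1>; <0 0 1 1>; <0 1 0 0>; <0 1 0 1>; <0 1 1 1>; <1 1 0 0>; <1 1 0 1>; <1 1 1 1>}
[PSO] allowed = {<0 0 0 0>; <0 0 0 1>; <0 0 1 1>; <0 1 0 0>; <0 1 0 1>; <0 1 1 1>; <1 1 0 0>; <1 1 0 1>; <1 1 1 1>}
target <0 0 0 0> ∈ {SC,TSO,PSO}

SC:yes TSO:yes PSO:yes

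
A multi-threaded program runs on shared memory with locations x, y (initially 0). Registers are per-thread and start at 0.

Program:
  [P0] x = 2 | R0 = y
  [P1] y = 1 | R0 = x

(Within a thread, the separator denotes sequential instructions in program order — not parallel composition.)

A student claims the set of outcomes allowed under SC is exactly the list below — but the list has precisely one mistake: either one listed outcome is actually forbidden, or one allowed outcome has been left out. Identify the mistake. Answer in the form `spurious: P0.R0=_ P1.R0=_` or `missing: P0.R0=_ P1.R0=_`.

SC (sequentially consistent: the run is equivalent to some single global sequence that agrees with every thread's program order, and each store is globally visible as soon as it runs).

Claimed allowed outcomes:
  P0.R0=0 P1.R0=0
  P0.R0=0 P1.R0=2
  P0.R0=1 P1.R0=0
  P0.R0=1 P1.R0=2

outcome vector order: (P0.R0,P1.R0)
under SC → (0,2), (1,0), (1,2)
claimed∖SC = {(0,0)}

spurious: P0.R0=0 P1.R0=0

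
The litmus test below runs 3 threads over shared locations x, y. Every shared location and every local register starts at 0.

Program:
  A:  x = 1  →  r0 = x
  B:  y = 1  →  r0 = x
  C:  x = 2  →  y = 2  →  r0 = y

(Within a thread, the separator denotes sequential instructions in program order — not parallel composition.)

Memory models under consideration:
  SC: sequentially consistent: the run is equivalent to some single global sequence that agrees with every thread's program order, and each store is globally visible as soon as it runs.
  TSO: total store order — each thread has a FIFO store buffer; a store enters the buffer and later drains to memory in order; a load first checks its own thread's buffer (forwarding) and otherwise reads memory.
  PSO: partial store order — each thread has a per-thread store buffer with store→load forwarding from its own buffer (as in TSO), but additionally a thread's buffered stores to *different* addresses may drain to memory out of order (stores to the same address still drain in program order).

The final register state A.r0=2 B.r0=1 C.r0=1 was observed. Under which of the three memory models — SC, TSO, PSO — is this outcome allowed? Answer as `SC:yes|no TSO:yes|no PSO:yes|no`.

outcome vector order: (A.r0,B.r0,C.r0)
SC: 9 outcomes — {(1,0,2); (1,1,1); (1,1,2); (1,2,1); (1,2,2); (2,0,2); (2,1,2); (2,2,1); (2,2,2)}
TSO: 12 outcomes — {(1,0,1); (1,0,2); (1,1,1); (1,1,2); (1,2,1); (1,2,2); (2,0,1); (2,0,2); (2,1,1); (2,1,2); (2,2,1); (2,2,2)}
PSO: 12 outcomes — {(1,0,1); (1,0,2); (1,1,1); (1,1,2); (1,2,1); (1,2,2); (2,0,1); (2,0,2); (2,1,1); (2,1,2); (2,2,1); (2,2,2)}
target (2,1,1) ∈ {TSO,PSO}

SC:no TSO:yes PSO:yes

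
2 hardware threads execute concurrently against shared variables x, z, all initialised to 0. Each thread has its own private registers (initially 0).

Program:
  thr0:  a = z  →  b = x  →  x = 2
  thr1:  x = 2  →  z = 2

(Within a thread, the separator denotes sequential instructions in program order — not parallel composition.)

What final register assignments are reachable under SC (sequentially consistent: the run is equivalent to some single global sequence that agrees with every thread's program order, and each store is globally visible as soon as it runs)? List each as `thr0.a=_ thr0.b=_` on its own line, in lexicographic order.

outcome vector order: (thr0.a,thr0.b)
|SC outcomes| = 3

thr0.a=0 thr0.b=0
thr0.a=0 thr0.b=2
thr0.a=2 thr0.b=2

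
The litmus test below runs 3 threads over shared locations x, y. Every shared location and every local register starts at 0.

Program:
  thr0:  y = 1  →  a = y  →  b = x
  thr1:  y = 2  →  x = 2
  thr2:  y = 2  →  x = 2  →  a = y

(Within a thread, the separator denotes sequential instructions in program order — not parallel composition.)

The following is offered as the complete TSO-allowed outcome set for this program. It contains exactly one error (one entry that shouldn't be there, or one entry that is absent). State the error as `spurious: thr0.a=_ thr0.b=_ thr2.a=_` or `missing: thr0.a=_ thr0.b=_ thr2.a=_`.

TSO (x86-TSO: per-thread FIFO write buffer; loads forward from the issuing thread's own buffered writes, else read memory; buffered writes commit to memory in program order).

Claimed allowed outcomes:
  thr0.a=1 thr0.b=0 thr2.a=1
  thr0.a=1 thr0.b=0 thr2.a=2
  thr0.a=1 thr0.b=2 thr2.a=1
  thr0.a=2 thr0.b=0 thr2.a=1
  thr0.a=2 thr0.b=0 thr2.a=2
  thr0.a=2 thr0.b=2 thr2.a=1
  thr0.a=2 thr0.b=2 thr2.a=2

outcome vector order: (thr0.a,thr0.b,thr2.a)
[TSO] allowed = {(1,0,1); (1,0,2); (1,2,1); (1,2,2); (2,0,1); (2,0,2); (2,2,1); (2,2,2)}
TSO∖claimed = {(1,2,2)}

missing: thr0.a=1 thr0.b=2 thr2.a=2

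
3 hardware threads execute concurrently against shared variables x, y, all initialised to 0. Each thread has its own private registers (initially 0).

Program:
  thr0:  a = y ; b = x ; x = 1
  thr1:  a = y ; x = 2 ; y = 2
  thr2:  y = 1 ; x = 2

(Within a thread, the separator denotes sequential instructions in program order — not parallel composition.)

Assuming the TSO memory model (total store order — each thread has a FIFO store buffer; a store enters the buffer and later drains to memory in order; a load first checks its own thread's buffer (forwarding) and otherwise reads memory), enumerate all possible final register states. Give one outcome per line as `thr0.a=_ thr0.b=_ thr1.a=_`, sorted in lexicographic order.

thr0.a=0 thr0.b=0 thr1.a=0
thr0.a=0 thr0.b=0 thr1.a=1
thr0.a=0 thr0.b=2 thr1.a=0
thr0.a=0 thr0.b=2 thr1.a=1
thr0.a=1 thr0.b=0 thr1.a=0
thr0.a=1 thr0.b=0 thr1.a=1
thr0.a=1 thr0.b=2 thr1.a=0
thr0.a=1 thr0.b=2 thr1.a=1
thr0.a=2 thr0.b=2 thr1.a=0
thr0.a=2 thr0.b=2 thr1.a=1

outcome vector order: (thr0.a,thr0.b,thr1.a)
|TSO outcomes| = 10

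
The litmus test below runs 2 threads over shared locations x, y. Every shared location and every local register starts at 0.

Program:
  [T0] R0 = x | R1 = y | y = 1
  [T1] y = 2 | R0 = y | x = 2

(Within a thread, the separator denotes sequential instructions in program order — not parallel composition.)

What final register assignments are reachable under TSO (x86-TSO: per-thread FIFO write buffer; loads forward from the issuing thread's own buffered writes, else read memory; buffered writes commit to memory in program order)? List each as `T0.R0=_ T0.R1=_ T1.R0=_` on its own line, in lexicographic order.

T0.R0=0 T0.R1=0 T1.R0=1
T0.R0=0 T0.R1=0 T1.R0=2
T0.R0=0 T0.R1=2 T1.R0=1
T0.R0=0 T0.R1=2 T1.R0=2
T0.R0=2 T0.R1=2 T1.R0=2

outcome vector order: (T0.R0,T0.R1,T1.R0)
|TSO outcomes| = 5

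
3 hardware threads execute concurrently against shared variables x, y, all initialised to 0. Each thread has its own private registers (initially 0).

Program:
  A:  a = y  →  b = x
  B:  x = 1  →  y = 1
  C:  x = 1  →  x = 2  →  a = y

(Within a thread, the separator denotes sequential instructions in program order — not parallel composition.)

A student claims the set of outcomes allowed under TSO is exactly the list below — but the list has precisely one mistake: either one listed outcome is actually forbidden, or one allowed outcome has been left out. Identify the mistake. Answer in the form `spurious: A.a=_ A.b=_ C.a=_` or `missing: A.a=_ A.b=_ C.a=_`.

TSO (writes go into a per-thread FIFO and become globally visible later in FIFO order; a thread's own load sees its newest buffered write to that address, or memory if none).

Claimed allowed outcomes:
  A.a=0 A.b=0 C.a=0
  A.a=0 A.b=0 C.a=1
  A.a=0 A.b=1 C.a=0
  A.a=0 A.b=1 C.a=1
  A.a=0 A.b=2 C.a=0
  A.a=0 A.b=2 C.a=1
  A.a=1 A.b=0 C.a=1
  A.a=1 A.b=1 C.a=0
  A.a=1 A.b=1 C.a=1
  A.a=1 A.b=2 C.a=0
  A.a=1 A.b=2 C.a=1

outcome vector order: (A.a,A.b,C.a)
under TSO → 000 001 010 011 020 021 110 111 120 121
claimed∖TSO = {101}

spurious: A.a=1 A.b=0 C.a=1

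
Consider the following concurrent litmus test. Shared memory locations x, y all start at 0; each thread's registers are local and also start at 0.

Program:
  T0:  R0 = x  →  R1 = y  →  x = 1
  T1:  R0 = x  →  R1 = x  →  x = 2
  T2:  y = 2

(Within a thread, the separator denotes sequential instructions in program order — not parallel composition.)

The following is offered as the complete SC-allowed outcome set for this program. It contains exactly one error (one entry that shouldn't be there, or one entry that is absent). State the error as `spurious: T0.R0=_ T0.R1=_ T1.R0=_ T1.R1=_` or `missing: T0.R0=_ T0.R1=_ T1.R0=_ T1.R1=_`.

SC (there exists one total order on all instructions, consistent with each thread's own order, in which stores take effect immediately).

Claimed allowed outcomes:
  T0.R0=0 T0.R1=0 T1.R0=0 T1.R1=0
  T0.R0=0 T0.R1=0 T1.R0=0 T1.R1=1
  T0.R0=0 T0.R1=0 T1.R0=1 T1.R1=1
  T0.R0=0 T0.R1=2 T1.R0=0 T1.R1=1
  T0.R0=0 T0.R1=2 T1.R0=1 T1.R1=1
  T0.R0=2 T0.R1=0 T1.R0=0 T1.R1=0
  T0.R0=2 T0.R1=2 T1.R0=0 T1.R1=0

outcome vector order: (T0.R0,T0.R1,T1.R0,T1.R1)
SC (8): <0 0 0 0> <0 0 0 1> <0 0 1 1> <0 2 0 0> <0 2 0 1> <0 2 1 1> <2 0 0 0> <2 2 0 0>
SC∖claimed = {<0 2 0 0>}

missing: T0.R0=0 T0.R1=2 T1.R0=0 T1.R1=0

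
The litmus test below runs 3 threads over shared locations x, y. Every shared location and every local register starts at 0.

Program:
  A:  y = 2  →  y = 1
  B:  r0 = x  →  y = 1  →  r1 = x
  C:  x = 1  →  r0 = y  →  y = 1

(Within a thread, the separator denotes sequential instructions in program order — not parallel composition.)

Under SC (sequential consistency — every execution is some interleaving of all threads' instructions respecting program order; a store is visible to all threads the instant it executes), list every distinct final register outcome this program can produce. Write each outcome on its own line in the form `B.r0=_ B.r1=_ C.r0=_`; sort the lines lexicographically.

outcome vector order: (B.r0,B.r1,C.r0)
|SC outcomes| = 8

B.r0=0 B.r1=0 C.r0=1
B.r0=0 B.r1=0 C.r0=2
B.r0=0 B.r1=1 C.r0=0
B.r0=0 B.r1=1 C.r0=1
B.r0=0 B.r1=1 C.r0=2
B.r0=1 B.r1=1 C.r0=0
B.r0=1 B.r1=1 C.r0=1
B.r0=1 B.r1=1 C.r0=2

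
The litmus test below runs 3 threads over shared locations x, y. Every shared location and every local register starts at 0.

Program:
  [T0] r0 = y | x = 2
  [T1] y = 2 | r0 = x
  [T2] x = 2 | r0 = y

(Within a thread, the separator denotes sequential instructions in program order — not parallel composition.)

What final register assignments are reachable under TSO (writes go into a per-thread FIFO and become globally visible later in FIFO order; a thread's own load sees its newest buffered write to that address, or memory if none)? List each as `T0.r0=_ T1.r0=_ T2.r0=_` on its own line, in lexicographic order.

T0.r0=0 T1.r0=0 T2.r0=0
T0.r0=0 T1.r0=0 T2.r0=2
T0.r0=0 T1.r0=2 T2.r0=0
T0.r0=0 T1.r0=2 T2.r0=2
T0.r0=2 T1.r0=0 T2.r0=0
T0.r0=2 T1.r0=0 T2.r0=2
T0.r0=2 T1.r0=2 T2.r0=0
T0.r0=2 T1.r0=2 T2.r0=2

outcome vector order: (T0.r0,T1.r0,T2.r0)
|TSO outcomes| = 8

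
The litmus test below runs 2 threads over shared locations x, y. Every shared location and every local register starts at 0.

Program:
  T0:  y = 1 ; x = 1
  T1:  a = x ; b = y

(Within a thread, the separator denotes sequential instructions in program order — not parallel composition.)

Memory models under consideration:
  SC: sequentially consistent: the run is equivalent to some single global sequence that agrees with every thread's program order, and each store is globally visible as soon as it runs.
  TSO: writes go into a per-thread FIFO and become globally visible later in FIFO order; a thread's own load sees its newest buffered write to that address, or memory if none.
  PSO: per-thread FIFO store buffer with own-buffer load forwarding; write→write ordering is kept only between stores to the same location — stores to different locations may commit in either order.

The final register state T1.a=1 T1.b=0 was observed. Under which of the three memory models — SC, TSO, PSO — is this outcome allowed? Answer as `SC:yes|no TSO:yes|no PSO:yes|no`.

SC:no TSO:no PSO:yes

outcome vector order: (T1.a,T1.b)
[SC] allowed = {<0 0>; <0 1>; <1 1>}
[TSO] allowed = {<0 0>; <0 1>; <1 1>}
[PSO] allowed = {<0 0>; <0 1>; <1 0>; <1 1>}
target <1 0> ∈ {PSO}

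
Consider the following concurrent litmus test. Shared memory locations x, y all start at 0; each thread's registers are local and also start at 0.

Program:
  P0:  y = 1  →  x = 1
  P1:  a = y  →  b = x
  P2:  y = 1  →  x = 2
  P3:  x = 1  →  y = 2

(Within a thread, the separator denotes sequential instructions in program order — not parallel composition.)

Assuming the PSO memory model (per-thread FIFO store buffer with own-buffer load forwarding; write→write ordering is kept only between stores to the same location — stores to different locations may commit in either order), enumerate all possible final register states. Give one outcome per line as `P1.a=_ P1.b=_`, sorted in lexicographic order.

P1.a=0 P1.b=0
P1.a=0 P1.b=1
P1.a=0 P1.b=2
P1.a=1 P1.b=0
P1.a=1 P1.b=1
P1.a=1 P1.b=2
P1.a=2 P1.b=0
P1.a=2 P1.b=1
P1.a=2 P1.b=2

outcome vector order: (P1.a,P1.b)
|PSO outcomes| = 9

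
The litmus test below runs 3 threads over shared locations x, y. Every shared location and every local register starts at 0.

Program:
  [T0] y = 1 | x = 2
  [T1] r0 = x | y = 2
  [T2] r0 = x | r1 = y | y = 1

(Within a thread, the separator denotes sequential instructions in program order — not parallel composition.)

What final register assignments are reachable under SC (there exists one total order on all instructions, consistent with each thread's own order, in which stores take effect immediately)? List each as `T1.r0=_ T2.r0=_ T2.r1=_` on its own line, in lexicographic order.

outcome vector order: (T1.r0,T2.r0,T2.r1)
|SC outcomes| = 10

T1.r0=0 T2.r0=0 T2.r1=0
T1.r0=0 T2.r0=0 T2.r1=1
T1.r0=0 T2.r0=0 T2.r1=2
T1.r0=0 T2.r0=2 T2.r1=1
T1.r0=0 T2.r0=2 T2.r1=2
T1.r0=2 T2.r0=0 T2.r1=0
T1.r0=2 T2.r0=0 T2.r1=1
T1.r0=2 T2.r0=0 T2.r1=2
T1.r0=2 T2.r0=2 T2.r1=1
T1.r0=2 T2.r0=2 T2.r1=2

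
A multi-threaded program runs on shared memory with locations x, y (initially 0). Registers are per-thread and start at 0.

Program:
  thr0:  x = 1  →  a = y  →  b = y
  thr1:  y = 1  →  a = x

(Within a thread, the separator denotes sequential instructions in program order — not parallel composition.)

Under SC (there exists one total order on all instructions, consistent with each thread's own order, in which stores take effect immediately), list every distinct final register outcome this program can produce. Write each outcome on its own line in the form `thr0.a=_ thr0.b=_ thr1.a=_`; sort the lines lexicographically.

thr0.a=0 thr0.b=0 thr1.a=1
thr0.a=0 thr0.b=1 thr1.a=1
thr0.a=1 thr0.b=1 thr1.a=0
thr0.a=1 thr0.b=1 thr1.a=1

outcome vector order: (thr0.a,thr0.b,thr1.a)
|SC outcomes| = 4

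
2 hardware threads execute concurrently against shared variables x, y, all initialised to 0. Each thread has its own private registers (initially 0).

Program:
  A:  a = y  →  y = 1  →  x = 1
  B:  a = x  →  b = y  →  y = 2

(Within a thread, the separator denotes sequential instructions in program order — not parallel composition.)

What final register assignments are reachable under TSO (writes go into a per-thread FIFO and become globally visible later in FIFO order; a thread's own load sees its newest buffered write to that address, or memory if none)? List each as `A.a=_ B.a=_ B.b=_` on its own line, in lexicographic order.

outcome vector order: (A.a,B.a,B.b)
|TSO outcomes| = 4

A.a=0 B.a=0 B.b=0
A.a=0 B.a=0 B.b=1
A.a=0 B.a=1 B.b=1
A.a=2 B.a=0 B.b=0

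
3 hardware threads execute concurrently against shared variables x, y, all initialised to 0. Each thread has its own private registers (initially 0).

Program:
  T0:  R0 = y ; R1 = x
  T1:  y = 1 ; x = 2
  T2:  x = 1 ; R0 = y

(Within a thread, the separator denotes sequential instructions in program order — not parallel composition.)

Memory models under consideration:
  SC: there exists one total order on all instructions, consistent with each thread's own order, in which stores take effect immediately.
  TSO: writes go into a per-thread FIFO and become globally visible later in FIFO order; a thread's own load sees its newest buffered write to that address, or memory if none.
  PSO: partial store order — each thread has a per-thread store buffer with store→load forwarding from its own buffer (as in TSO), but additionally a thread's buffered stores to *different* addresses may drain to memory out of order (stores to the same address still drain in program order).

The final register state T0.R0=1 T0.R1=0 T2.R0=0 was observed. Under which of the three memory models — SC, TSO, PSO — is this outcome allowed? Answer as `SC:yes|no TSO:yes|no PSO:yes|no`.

outcome vector order: (T0.R0,T0.R1,T2.R0)
[SC] allowed = {0/0/0; 0/0/1; 0/1/0; 0/1/1; 0/2/0; 0/2/1; 1/0/1; 1/1/0; 1/1/1; 1/2/0; 1/2/1}
[TSO] allowed = {0/0/0; 0/0/1; 0/1/0; 0/1/1; 0/2/0; 0/2/1; 1/0/0; 1/0/1; 1/1/0; 1/1/1; 1/2/0; 1/2/1}
[PSO] allowed = {0/0/0; 0/0/1; 0/1/0; 0/1/1; 0/2/0; 0/2/1; 1/0/0; 1/0/1; 1/1/0; 1/1/1; 1/2/0; 1/2/1}
target 1/0/0 ∈ {TSO,PSO}

SC:no TSO:yes PSO:yes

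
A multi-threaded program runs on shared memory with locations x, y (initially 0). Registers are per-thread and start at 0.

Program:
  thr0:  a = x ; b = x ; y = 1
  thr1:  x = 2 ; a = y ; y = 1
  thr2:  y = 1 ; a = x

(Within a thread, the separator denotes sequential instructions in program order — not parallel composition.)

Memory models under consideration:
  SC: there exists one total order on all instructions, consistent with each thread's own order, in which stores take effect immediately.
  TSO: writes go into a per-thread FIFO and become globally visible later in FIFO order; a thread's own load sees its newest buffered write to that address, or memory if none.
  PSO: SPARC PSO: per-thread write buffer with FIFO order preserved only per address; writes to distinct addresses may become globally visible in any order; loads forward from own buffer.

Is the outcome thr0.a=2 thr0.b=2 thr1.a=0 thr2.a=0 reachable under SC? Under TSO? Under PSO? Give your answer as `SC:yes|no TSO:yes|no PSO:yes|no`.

outcome vector order: (thr0.a,thr0.b,thr1.a,thr2.a)
SC: 9 outcomes — {0/0/0/2, 0/0/1/0, 0/0/1/2, 0/2/0/2, 0/2/1/0, 0/2/1/2, 2/2/0/2, 2/2/1/0, 2/2/1/2}
TSO: 12 outcomes — {0/0/0/0, 0/0/0/2, 0/0/1/0, 0/0/1/2, 0/2/0/0, 0/2/0/2, 0/2/1/0, 0/2/1/2, 2/2/0/0, 2/2/0/2, 2/2/1/0, 2/2/1/2}
PSO: 12 outcomes — {0/0/0/0, 0/0/0/2, 0/0/1/0, 0/0/1/2, 0/2/0/0, 0/2/0/2, 0/2/1/0, 0/2/1/2, 2/2/0/0, 2/2/0/2, 2/2/1/0, 2/2/1/2}
target 2/2/0/0 ∈ {TSO,PSO}

SC:no TSO:yes PSO:yes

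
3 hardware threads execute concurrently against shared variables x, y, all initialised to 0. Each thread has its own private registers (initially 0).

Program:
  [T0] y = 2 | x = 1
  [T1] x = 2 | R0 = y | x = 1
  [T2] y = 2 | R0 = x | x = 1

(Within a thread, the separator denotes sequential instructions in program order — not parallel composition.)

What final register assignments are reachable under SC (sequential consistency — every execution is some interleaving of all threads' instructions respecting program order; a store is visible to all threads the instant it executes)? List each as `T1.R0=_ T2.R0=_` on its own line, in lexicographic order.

T1.R0=0 T2.R0=1
T1.R0=0 T2.R0=2
T1.R0=2 T2.R0=0
T1.R0=2 T2.R0=1
T1.R0=2 T2.R0=2

outcome vector order: (T1.R0,T2.R0)
|SC outcomes| = 5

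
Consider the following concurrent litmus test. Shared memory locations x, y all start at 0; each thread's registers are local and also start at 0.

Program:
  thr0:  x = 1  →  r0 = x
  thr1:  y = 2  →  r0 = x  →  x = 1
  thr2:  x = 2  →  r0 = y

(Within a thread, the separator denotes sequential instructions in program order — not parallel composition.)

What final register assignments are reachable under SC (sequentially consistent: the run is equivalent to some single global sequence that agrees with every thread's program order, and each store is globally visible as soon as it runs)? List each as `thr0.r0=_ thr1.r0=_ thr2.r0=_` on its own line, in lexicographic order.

outcome vector order: (thr0.r0,thr1.r0,thr2.r0)
|SC outcomes| = 9

thr0.r0=1 thr1.r0=0 thr2.r0=2
thr0.r0=1 thr1.r0=1 thr2.r0=0
thr0.r0=1 thr1.r0=1 thr2.r0=2
thr0.r0=1 thr1.r0=2 thr2.r0=0
thr0.r0=1 thr1.r0=2 thr2.r0=2
thr0.r0=2 thr1.r0=0 thr2.r0=2
thr0.r0=2 thr1.r0=1 thr2.r0=2
thr0.r0=2 thr1.r0=2 thr2.r0=0
thr0.r0=2 thr1.r0=2 thr2.r0=2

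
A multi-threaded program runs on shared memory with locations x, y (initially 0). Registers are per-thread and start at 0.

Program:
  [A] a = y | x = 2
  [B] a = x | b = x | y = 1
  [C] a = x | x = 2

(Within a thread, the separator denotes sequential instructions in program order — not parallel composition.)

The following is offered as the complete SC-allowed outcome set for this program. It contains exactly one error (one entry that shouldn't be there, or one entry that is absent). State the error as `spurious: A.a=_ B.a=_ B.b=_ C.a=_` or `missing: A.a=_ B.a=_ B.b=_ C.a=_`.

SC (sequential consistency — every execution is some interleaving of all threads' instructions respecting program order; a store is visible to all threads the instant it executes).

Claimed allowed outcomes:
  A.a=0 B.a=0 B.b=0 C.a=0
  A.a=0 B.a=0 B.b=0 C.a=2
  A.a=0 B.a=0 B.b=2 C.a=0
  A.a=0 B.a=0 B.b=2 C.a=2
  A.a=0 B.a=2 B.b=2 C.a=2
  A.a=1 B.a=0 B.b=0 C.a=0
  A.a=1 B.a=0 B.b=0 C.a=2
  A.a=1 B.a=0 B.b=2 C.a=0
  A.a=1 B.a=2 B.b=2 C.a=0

outcome vector order: (A.a,B.a,B.b,C.a)
SC (10): (0,0,0,0), (0,0,0,2), (0,0,2,0), (0,0,2,2), (0,2,2,0), (0,2,2,2), (1,0,0,0), (1,0,0,2), (1,0,2,0), (1,2,2,0)
SC∖claimed = {(0,2,2,0)}

missing: A.a=0 B.a=2 B.b=2 C.a=0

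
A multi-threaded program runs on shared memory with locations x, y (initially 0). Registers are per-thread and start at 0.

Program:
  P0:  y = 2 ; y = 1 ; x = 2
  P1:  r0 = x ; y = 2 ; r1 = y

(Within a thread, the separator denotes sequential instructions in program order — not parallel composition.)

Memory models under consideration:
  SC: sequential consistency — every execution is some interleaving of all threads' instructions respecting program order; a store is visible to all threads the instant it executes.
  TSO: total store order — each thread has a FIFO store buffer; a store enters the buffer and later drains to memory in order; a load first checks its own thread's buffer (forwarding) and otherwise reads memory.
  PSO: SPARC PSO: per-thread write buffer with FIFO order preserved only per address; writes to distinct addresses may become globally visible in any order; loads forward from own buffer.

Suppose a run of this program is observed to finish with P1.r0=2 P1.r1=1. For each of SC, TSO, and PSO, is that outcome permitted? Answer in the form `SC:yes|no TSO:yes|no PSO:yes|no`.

outcome vector order: (P1.r0,P1.r1)
SC (3): 01 02 22
TSO (3): 01 02 22
PSO (4): 01 02 21 22
target 21 ∈ {PSO}

SC:no TSO:no PSO:yes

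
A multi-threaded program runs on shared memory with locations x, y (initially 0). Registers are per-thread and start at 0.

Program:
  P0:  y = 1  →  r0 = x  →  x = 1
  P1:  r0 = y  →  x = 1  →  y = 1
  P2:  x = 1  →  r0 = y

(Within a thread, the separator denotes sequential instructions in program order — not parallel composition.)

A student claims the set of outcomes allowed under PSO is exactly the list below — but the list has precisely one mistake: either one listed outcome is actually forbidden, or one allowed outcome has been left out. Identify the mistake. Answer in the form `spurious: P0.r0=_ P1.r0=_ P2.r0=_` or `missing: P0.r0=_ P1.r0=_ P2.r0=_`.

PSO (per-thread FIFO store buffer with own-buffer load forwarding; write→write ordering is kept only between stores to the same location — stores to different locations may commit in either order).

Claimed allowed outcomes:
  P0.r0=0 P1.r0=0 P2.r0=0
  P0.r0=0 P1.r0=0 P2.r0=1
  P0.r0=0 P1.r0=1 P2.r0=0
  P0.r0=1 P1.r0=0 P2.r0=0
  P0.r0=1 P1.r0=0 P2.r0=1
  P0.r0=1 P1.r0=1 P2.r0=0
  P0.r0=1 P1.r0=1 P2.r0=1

missing: P0.r0=0 P1.r0=1 P2.r0=1

outcome vector order: (P0.r0,P1.r0,P2.r0)
[PSO] allowed = {000; 001; 010; 011; 100; 101; 110; 111}
PSO∖claimed = {011}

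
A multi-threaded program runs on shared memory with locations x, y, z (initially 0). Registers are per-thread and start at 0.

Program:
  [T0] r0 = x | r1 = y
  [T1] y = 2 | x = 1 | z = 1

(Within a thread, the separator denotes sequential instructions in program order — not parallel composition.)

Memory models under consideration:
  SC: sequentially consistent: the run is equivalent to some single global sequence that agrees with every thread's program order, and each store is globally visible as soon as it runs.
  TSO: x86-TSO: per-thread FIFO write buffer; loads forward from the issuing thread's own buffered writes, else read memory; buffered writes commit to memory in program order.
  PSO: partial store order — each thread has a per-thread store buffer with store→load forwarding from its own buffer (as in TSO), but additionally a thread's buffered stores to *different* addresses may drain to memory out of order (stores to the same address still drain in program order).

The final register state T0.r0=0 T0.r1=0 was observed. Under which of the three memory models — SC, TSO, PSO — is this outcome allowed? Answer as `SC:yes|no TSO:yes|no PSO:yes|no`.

outcome vector order: (T0.r0,T0.r1)
under SC → (0,0), (0,2), (1,2)
under TSO → (0,0), (0,2), (1,2)
under PSO → (0,0), (0,2), (1,0), (1,2)
target (0,0) ∈ {SC,TSO,PSO}

SC:yes TSO:yes PSO:yes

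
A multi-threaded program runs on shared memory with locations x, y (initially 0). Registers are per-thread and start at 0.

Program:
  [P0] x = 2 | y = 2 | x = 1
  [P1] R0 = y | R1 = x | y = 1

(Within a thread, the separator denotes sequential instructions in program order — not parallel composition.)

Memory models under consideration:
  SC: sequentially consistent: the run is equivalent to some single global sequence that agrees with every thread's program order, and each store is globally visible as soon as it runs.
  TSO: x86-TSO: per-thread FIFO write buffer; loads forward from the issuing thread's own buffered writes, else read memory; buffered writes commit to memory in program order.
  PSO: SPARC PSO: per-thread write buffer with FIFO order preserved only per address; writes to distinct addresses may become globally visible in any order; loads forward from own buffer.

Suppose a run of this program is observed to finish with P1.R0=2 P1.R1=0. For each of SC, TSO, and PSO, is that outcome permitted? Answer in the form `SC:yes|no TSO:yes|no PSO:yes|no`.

SC:no TSO:no PSO:yes

outcome vector order: (P1.R0,P1.R1)
[SC] allowed = {00 01 02 21 22}
[TSO] allowed = {00 01 02 21 22}
[PSO] allowed = {00 01 02 20 21 22}
target 20 ∈ {PSO}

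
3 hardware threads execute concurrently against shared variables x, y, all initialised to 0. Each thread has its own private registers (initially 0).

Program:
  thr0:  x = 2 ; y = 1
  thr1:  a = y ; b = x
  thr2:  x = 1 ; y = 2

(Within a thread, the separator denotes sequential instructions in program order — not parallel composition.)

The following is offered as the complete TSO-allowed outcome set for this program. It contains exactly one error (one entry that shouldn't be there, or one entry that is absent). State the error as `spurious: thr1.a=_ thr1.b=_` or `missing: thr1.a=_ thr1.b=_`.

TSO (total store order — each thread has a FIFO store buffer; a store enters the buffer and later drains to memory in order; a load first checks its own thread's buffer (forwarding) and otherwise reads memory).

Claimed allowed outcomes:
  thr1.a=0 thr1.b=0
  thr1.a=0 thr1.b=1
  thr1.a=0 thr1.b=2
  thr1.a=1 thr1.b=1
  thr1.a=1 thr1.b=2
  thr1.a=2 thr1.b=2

outcome vector order: (thr1.a,thr1.b)
[TSO] allowed = {00 01 02 11 12 21 22}
TSO∖claimed = {21}

missing: thr1.a=2 thr1.b=1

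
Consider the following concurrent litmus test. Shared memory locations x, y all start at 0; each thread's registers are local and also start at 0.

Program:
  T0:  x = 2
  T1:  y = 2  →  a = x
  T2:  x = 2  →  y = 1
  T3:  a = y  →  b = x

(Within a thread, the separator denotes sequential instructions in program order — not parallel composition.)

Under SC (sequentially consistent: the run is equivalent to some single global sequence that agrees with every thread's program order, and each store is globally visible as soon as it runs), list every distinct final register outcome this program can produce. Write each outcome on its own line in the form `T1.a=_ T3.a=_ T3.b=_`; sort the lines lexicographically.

T1.a=0 T3.a=0 T3.b=0
T1.a=0 T3.a=0 T3.b=2
T1.a=0 T3.a=1 T3.b=2
T1.a=0 T3.a=2 T3.b=0
T1.a=0 T3.a=2 T3.b=2
T1.a=2 T3.a=0 T3.b=0
T1.a=2 T3.a=0 T3.b=2
T1.a=2 T3.a=1 T3.b=2
T1.a=2 T3.a=2 T3.b=0
T1.a=2 T3.a=2 T3.b=2

outcome vector order: (T1.a,T3.a,T3.b)
|SC outcomes| = 10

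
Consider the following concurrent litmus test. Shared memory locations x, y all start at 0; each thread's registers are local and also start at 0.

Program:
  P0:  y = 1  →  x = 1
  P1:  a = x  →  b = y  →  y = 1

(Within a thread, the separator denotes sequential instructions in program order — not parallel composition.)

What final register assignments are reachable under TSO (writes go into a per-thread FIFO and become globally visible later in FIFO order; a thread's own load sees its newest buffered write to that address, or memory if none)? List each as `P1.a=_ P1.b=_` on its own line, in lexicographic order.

outcome vector order: (P1.a,P1.b)
|TSO outcomes| = 3

P1.a=0 P1.b=0
P1.a=0 P1.b=1
P1.a=1 P1.b=1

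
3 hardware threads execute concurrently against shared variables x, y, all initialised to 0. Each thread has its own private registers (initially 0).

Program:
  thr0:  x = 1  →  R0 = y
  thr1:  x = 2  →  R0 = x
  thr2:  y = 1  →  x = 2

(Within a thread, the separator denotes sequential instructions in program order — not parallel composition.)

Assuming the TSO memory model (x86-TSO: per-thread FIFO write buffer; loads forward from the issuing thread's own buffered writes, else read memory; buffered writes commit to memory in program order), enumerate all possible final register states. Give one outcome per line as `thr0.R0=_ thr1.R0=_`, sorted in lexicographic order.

thr0.R0=0 thr1.R0=1
thr0.R0=0 thr1.R0=2
thr0.R0=1 thr1.R0=1
thr0.R0=1 thr1.R0=2

outcome vector order: (thr0.R0,thr1.R0)
|TSO outcomes| = 4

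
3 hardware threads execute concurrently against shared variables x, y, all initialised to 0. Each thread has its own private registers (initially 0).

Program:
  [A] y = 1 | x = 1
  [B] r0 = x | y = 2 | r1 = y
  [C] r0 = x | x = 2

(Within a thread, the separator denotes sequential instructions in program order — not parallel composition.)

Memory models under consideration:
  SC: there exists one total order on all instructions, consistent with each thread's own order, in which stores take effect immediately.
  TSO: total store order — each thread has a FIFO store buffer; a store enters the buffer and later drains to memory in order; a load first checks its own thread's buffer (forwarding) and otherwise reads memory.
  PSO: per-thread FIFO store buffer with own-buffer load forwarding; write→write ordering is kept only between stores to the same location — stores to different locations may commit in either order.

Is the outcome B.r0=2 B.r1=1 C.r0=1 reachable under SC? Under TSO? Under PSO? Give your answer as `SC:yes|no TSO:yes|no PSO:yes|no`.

SC:no TSO:no PSO:yes

outcome vector order: (B.r0,B.r1,C.r0)
under SC → 010 011 020 021 120 121 210 220 221
under TSO → 010 011 020 021 120 121 210 220 221
under PSO → 010 011 020 021 110 111 120 121 210 211 220 221
target 211 ∈ {PSO}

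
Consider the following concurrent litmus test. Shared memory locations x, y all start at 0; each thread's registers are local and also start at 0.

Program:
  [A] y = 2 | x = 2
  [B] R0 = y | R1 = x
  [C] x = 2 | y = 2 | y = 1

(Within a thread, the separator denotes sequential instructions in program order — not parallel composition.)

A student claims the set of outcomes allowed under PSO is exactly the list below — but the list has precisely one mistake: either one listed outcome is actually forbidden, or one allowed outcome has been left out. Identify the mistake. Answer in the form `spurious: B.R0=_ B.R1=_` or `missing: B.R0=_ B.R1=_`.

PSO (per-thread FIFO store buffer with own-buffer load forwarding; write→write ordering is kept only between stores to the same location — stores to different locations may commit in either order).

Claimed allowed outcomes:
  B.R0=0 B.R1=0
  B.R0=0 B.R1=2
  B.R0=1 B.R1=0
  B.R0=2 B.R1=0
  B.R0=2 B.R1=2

missing: B.R0=1 B.R1=2

outcome vector order: (B.R0,B.R1)
[PSO] allowed = {<0 0>, <0 2>, <1 0>, <1 2>, <2 0>, <2 2>}
PSO∖claimed = {<1 2>}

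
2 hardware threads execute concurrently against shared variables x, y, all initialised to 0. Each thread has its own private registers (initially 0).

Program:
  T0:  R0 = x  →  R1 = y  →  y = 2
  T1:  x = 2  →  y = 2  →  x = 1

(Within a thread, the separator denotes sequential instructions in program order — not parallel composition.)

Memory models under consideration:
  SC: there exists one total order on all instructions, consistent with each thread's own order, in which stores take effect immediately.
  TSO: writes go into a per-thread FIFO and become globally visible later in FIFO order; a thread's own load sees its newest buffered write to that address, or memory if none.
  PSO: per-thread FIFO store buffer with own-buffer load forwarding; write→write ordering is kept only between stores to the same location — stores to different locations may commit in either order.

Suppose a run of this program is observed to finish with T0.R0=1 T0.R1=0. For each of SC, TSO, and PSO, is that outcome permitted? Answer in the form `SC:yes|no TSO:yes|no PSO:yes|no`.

SC:no TSO:no PSO:yes

outcome vector order: (T0.R0,T0.R1)
under SC → 00; 02; 12; 20; 22
under TSO → 00; 02; 12; 20; 22
under PSO → 00; 02; 10; 12; 20; 22
target 10 ∈ {PSO}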